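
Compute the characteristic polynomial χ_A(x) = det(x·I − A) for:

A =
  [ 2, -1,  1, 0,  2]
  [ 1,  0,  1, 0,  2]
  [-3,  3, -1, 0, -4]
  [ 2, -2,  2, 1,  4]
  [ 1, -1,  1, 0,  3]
x^5 - 5*x^4 + 10*x^3 - 10*x^2 + 5*x - 1

Expanding det(x·I − A) (e.g. by cofactor expansion or by noting that A is similar to its Jordan form J, which has the same characteristic polynomial as A) gives
  χ_A(x) = x^5 - 5*x^4 + 10*x^3 - 10*x^2 + 5*x - 1
which factors as (x - 1)^5. The eigenvalues (with algebraic multiplicities) are λ = 1 with multiplicity 5.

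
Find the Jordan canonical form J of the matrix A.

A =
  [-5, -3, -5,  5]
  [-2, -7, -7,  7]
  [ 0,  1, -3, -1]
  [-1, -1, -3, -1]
J_3(-4) ⊕ J_1(-4)

The characteristic polynomial is
  det(x·I − A) = x^4 + 16*x^3 + 96*x^2 + 256*x + 256 = (x + 4)^4

Eigenvalues and multiplicities (the geometric multiplicity of λ is n − rank(A − λI), which equals the number of Jordan blocks for λ):
  λ = -4: algebraic multiplicity = 4, geometric multiplicity = 2

Determining the block sizes for each eigenvalue:
  λ = -4: with am = 4 and gm = 2, the partition is not yet determined (e.g. several partitions of 4 into 2 parts exist). Let N = A − (-4)·I. Computing rank(N^1) = 2, rank(N^2) = 1, rank(N^3) = 0; the number of blocks of size ≥ j is rank(N^{j−1}) − rank(N^j), giving [2, 1, 1]. So we have 1 block(s) of size 3, 1 block(s) of size 1 → block sizes [3, 1]

Assembling the blocks gives a Jordan form
J =
  [-4,  1,  0,  0]
  [ 0, -4,  1,  0]
  [ 0,  0, -4,  0]
  [ 0,  0,  0, -4]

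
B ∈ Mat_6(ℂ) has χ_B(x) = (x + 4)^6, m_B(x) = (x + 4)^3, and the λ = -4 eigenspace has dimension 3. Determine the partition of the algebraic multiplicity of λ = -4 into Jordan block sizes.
Block sizes for λ = -4: [3, 2, 1]

Step 1 — from the characteristic polynomial, algebraic multiplicity of λ = -4 is 6. From dim ker(B − (-4)·I) = 3, there are exactly 3 Jordan blocks for λ = -4.
Step 2 — from the minimal polynomial, the factor (x + 4)^3 tells us the largest block for λ = -4 has size 3.
Step 3 — with total size 6, 3 blocks, and largest block 3, the block sizes (in nonincreasing order) are [3, 2, 1].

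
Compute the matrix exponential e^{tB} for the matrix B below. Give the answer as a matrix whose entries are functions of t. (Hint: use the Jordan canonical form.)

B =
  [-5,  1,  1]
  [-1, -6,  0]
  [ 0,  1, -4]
e^{tB} =
  [-t^2*exp(-5*t)/2 + exp(-5*t), t*exp(-5*t), t^2*exp(-5*t)/2 + t*exp(-5*t)]
  [t^2*exp(-5*t)/2 - t*exp(-5*t), -t*exp(-5*t) + exp(-5*t), -t^2*exp(-5*t)/2]
  [-t^2*exp(-5*t)/2, t*exp(-5*t), t^2*exp(-5*t)/2 + t*exp(-5*t) + exp(-5*t)]

Strategy: write B = P · J · P⁻¹ where J is a Jordan canonical form, so e^{tB} = P · e^{tJ} · P⁻¹, and e^{tJ} can be computed block-by-block.

B has Jordan form
J =
  [-5,  1,  0]
  [ 0, -5,  1]
  [ 0,  0, -5]
(up to reordering of blocks).

Per-block formulas:
  For a 3×3 Jordan block J_3(-5): exp(t · J_3(-5)) = e^(-5t)·(I + t·N + (t^2/2)·N^2), where N is the 3×3 nilpotent shift.

After assembling e^{tJ} and conjugating by P, we get:

e^{tB} =
  [-t^2*exp(-5*t)/2 + exp(-5*t), t*exp(-5*t), t^2*exp(-5*t)/2 + t*exp(-5*t)]
  [t^2*exp(-5*t)/2 - t*exp(-5*t), -t*exp(-5*t) + exp(-5*t), -t^2*exp(-5*t)/2]
  [-t^2*exp(-5*t)/2, t*exp(-5*t), t^2*exp(-5*t)/2 + t*exp(-5*t) + exp(-5*t)]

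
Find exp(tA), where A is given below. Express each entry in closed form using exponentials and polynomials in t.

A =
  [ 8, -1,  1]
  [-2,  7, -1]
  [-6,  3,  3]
e^{tA} =
  [2*t*exp(6*t) + exp(6*t), -t*exp(6*t), t*exp(6*t)]
  [-2*t*exp(6*t), t*exp(6*t) + exp(6*t), -t*exp(6*t)]
  [-6*t*exp(6*t), 3*t*exp(6*t), -3*t*exp(6*t) + exp(6*t)]

Strategy: write A = P · J · P⁻¹ where J is a Jordan canonical form, so e^{tA} = P · e^{tJ} · P⁻¹, and e^{tJ} can be computed block-by-block.

A has Jordan form
J =
  [6, 1, 0]
  [0, 6, 0]
  [0, 0, 6]
(up to reordering of blocks).

Per-block formulas:
  For a 1×1 block at λ = 6: exp(t · [6]) = [e^(6t)].
  For a 2×2 Jordan block J_2(6): exp(t · J_2(6)) = e^(6t)·(I + t·N), where N is the 2×2 nilpotent shift.

After assembling e^{tJ} and conjugating by P, we get:

e^{tA} =
  [2*t*exp(6*t) + exp(6*t), -t*exp(6*t), t*exp(6*t)]
  [-2*t*exp(6*t), t*exp(6*t) + exp(6*t), -t*exp(6*t)]
  [-6*t*exp(6*t), 3*t*exp(6*t), -3*t*exp(6*t) + exp(6*t)]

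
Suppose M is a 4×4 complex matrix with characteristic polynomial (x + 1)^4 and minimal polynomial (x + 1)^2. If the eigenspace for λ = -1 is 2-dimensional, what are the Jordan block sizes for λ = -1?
Block sizes for λ = -1: [2, 2]

Step 1 — from the characteristic polynomial, algebraic multiplicity of λ = -1 is 4. From dim ker(M − (-1)·I) = 2, there are exactly 2 Jordan blocks for λ = -1.
Step 2 — from the minimal polynomial, the factor (x + 1)^2 tells us the largest block for λ = -1 has size 2.
Step 3 — with total size 4, 2 blocks, and largest block 2, the block sizes (in nonincreasing order) are [2, 2].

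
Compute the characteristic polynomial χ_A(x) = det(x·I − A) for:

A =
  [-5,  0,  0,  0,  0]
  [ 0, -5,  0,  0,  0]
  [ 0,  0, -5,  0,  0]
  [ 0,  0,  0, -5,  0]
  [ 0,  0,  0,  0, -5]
x^5 + 25*x^4 + 250*x^3 + 1250*x^2 + 3125*x + 3125

Expanding det(x·I − A) (e.g. by cofactor expansion or by noting that A is similar to its Jordan form J, which has the same characteristic polynomial as A) gives
  χ_A(x) = x^5 + 25*x^4 + 250*x^3 + 1250*x^2 + 3125*x + 3125
which factors as (x + 5)^5. The eigenvalues (with algebraic multiplicities) are λ = -5 with multiplicity 5.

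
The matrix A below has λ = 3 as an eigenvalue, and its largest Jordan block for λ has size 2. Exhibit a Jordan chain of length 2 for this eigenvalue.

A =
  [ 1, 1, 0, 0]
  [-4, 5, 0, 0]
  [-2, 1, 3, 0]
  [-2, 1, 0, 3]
A Jordan chain for λ = 3 of length 2:
v_1 = (-2, -4, -2, -2)ᵀ
v_2 = (1, 0, 0, 0)ᵀ

Let N = A − (3)·I. We want v_2 with N^2 v_2 = 0 but N^1 v_2 ≠ 0; then v_{j-1} := N · v_j for j = 2, …, 2.

Pick v_2 = (1, 0, 0, 0)ᵀ.
Then v_1 = N · v_2 = (-2, -4, -2, -2)ᵀ.

Sanity check: (A − (3)·I) v_1 = (0, 0, 0, 0)ᵀ = 0. ✓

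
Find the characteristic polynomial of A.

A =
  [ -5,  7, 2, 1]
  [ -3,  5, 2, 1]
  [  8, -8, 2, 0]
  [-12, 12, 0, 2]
x^4 - 4*x^3 + 16*x - 16

Expanding det(x·I − A) (e.g. by cofactor expansion or by noting that A is similar to its Jordan form J, which has the same characteristic polynomial as A) gives
  χ_A(x) = x^4 - 4*x^3 + 16*x - 16
which factors as (x - 2)^3*(x + 2). The eigenvalues (with algebraic multiplicities) are λ = -2 with multiplicity 1, λ = 2 with multiplicity 3.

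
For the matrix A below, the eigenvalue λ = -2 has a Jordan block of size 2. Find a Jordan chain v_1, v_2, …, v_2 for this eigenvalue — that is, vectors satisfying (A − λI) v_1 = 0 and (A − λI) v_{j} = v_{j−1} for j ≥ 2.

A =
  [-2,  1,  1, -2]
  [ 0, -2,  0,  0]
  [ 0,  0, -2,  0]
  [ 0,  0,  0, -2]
A Jordan chain for λ = -2 of length 2:
v_1 = (1, 0, 0, 0)ᵀ
v_2 = (0, 1, 0, 0)ᵀ

Let N = A − (-2)·I. We want v_2 with N^2 v_2 = 0 but N^1 v_2 ≠ 0; then v_{j-1} := N · v_j for j = 2, …, 2.

Pick v_2 = (0, 1, 0, 0)ᵀ.
Then v_1 = N · v_2 = (1, 0, 0, 0)ᵀ.

Sanity check: (A − (-2)·I) v_1 = (0, 0, 0, 0)ᵀ = 0. ✓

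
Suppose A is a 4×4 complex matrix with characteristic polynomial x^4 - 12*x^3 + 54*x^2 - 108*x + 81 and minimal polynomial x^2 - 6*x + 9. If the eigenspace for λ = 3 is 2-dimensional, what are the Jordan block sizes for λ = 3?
Block sizes for λ = 3: [2, 2]

Step 1 — from the characteristic polynomial, algebraic multiplicity of λ = 3 is 4. From dim ker(A − (3)·I) = 2, there are exactly 2 Jordan blocks for λ = 3.
Step 2 — from the minimal polynomial, the factor (x − 3)^2 tells us the largest block for λ = 3 has size 2.
Step 3 — with total size 4, 2 blocks, and largest block 2, the block sizes (in nonincreasing order) are [2, 2].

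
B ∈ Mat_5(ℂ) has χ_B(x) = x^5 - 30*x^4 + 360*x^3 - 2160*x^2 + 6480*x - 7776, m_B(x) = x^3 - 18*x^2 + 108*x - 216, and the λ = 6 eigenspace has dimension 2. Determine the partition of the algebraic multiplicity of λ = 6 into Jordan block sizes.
Block sizes for λ = 6: [3, 2]

Step 1 — from the characteristic polynomial, algebraic multiplicity of λ = 6 is 5. From dim ker(B − (6)·I) = 2, there are exactly 2 Jordan blocks for λ = 6.
Step 2 — from the minimal polynomial, the factor (x − 6)^3 tells us the largest block for λ = 6 has size 3.
Step 3 — with total size 5, 2 blocks, and largest block 3, the block sizes (in nonincreasing order) are [3, 2].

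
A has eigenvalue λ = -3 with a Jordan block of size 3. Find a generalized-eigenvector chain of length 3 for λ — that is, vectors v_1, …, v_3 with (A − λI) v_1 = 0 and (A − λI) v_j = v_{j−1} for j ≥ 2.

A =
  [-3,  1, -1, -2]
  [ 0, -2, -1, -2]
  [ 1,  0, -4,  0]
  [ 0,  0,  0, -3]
A Jordan chain for λ = -3 of length 3:
v_1 = (-1, -1, -1, 0)ᵀ
v_2 = (0, 0, 1, 0)ᵀ
v_3 = (1, 0, 0, 0)ᵀ

Let N = A − (-3)·I. We want v_3 with N^3 v_3 = 0 but N^2 v_3 ≠ 0; then v_{j-1} := N · v_j for j = 3, …, 2.

Pick v_3 = (1, 0, 0, 0)ᵀ.
Then v_2 = N · v_3 = (0, 0, 1, 0)ᵀ.
Then v_1 = N · v_2 = (-1, -1, -1, 0)ᵀ.

Sanity check: (A − (-3)·I) v_1 = (0, 0, 0, 0)ᵀ = 0. ✓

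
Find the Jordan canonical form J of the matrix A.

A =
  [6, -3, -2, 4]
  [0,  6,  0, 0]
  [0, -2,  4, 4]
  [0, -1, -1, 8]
J_2(6) ⊕ J_2(6)

The characteristic polynomial is
  det(x·I − A) = x^4 - 24*x^3 + 216*x^2 - 864*x + 1296 = (x - 6)^4

Eigenvalues and multiplicities (the geometric multiplicity of λ is n − rank(A − λI), which equals the number of Jordan blocks for λ):
  λ = 6: algebraic multiplicity = 4, geometric multiplicity = 2

Determining the block sizes for each eigenvalue:
  λ = 6: with am = 4 and gm = 2, the partition is not yet determined (e.g. several partitions of 4 into 2 parts exist). Let N = A − (6)·I. Computing rank(N^1) = 2, rank(N^2) = 0; the number of blocks of size ≥ j is rank(N^{j−1}) − rank(N^j), giving [2, 2]. So we have 2 block(s) of size 2 → block sizes [2, 2]

Assembling the blocks gives a Jordan form
J =
  [6, 1, 0, 0]
  [0, 6, 0, 0]
  [0, 0, 6, 1]
  [0, 0, 0, 6]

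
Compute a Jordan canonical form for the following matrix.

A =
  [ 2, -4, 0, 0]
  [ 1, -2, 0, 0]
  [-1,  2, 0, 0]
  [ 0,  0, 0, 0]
J_2(0) ⊕ J_1(0) ⊕ J_1(0)

The characteristic polynomial is
  det(x·I − A) = x^4

Eigenvalues and multiplicities (the geometric multiplicity of λ is n − rank(A − λI), which equals the number of Jordan blocks for λ):
  λ = 0: algebraic multiplicity = 4, geometric multiplicity = 3

Determining the block sizes for each eigenvalue:
  λ = 0: 3 blocks summing to 4 forces exactly one block of size 2 and the rest size 1 → block sizes [2, 1, 1]

Assembling the blocks gives a Jordan form
J =
  [0, 1, 0, 0]
  [0, 0, 0, 0]
  [0, 0, 0, 0]
  [0, 0, 0, 0]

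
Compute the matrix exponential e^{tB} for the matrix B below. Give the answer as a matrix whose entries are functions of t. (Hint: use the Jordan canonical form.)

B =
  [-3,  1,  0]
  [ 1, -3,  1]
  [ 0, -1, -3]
e^{tB} =
  [t^2*exp(-3*t)/2 + exp(-3*t), t*exp(-3*t), t^2*exp(-3*t)/2]
  [t*exp(-3*t), exp(-3*t), t*exp(-3*t)]
  [-t^2*exp(-3*t)/2, -t*exp(-3*t), -t^2*exp(-3*t)/2 + exp(-3*t)]

Strategy: write B = P · J · P⁻¹ where J is a Jordan canonical form, so e^{tB} = P · e^{tJ} · P⁻¹, and e^{tJ} can be computed block-by-block.

B has Jordan form
J =
  [-3,  1,  0]
  [ 0, -3,  1]
  [ 0,  0, -3]
(up to reordering of blocks).

Per-block formulas:
  For a 3×3 Jordan block J_3(-3): exp(t · J_3(-3)) = e^(-3t)·(I + t·N + (t^2/2)·N^2), where N is the 3×3 nilpotent shift.

After assembling e^{tJ} and conjugating by P, we get:

e^{tB} =
  [t^2*exp(-3*t)/2 + exp(-3*t), t*exp(-3*t), t^2*exp(-3*t)/2]
  [t*exp(-3*t), exp(-3*t), t*exp(-3*t)]
  [-t^2*exp(-3*t)/2, -t*exp(-3*t), -t^2*exp(-3*t)/2 + exp(-3*t)]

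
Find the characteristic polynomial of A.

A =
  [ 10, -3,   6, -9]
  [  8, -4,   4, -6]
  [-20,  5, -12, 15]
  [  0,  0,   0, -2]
x^4 + 8*x^3 + 24*x^2 + 32*x + 16

Expanding det(x·I − A) (e.g. by cofactor expansion or by noting that A is similar to its Jordan form J, which has the same characteristic polynomial as A) gives
  χ_A(x) = x^4 + 8*x^3 + 24*x^2 + 32*x + 16
which factors as (x + 2)^4. The eigenvalues (with algebraic multiplicities) are λ = -2 with multiplicity 4.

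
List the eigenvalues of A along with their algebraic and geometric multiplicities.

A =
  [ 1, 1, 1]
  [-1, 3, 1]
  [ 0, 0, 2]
λ = 2: alg = 3, geom = 2

Step 1 — factor the characteristic polynomial to read off the algebraic multiplicities:
  χ_A(x) = (x - 2)^3

Step 2 — compute geometric multiplicities via the rank-nullity identity g(λ) = n − rank(A − λI):
  rank(A − (2)·I) = 1, so dim ker(A − (2)·I) = n − 1 = 2

Summary:
  λ = 2: algebraic multiplicity = 3, geometric multiplicity = 2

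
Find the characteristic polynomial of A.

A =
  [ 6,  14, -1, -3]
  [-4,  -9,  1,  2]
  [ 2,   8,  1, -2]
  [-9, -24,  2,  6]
x^4 - 4*x^3 + 6*x^2 - 4*x + 1

Expanding det(x·I − A) (e.g. by cofactor expansion or by noting that A is similar to its Jordan form J, which has the same characteristic polynomial as A) gives
  χ_A(x) = x^4 - 4*x^3 + 6*x^2 - 4*x + 1
which factors as (x - 1)^4. The eigenvalues (with algebraic multiplicities) are λ = 1 with multiplicity 4.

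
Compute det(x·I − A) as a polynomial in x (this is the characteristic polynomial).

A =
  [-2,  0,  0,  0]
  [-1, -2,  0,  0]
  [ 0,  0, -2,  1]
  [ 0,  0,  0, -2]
x^4 + 8*x^3 + 24*x^2 + 32*x + 16

Expanding det(x·I − A) (e.g. by cofactor expansion or by noting that A is similar to its Jordan form J, which has the same characteristic polynomial as A) gives
  χ_A(x) = x^4 + 8*x^3 + 24*x^2 + 32*x + 16
which factors as (x + 2)^4. The eigenvalues (with algebraic multiplicities) are λ = -2 with multiplicity 4.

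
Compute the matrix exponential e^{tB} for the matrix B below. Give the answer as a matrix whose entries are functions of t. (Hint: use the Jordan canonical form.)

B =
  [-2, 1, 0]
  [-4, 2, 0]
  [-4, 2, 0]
e^{tB} =
  [1 - 2*t, t, 0]
  [-4*t, 2*t + 1, 0]
  [-4*t, 2*t, 1]

Strategy: write B = P · J · P⁻¹ where J is a Jordan canonical form, so e^{tB} = P · e^{tJ} · P⁻¹, and e^{tJ} can be computed block-by-block.

B has Jordan form
J =
  [0, 1, 0]
  [0, 0, 0]
  [0, 0, 0]
(up to reordering of blocks).

Per-block formulas:
  For a 1×1 block at λ = 0: exp(t · [0]) = [e^(0t)].
  For a 2×2 Jordan block J_2(0): exp(t · J_2(0)) = e^(0t)·(I + t·N), where N is the 2×2 nilpotent shift.

After assembling e^{tJ} and conjugating by P, we get:

e^{tB} =
  [1 - 2*t, t, 0]
  [-4*t, 2*t + 1, 0]
  [-4*t, 2*t, 1]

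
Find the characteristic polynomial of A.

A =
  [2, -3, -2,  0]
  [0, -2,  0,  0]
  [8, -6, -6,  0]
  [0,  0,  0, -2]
x^4 + 8*x^3 + 24*x^2 + 32*x + 16

Expanding det(x·I − A) (e.g. by cofactor expansion or by noting that A is similar to its Jordan form J, which has the same characteristic polynomial as A) gives
  χ_A(x) = x^4 + 8*x^3 + 24*x^2 + 32*x + 16
which factors as (x + 2)^4. The eigenvalues (with algebraic multiplicities) are λ = -2 with multiplicity 4.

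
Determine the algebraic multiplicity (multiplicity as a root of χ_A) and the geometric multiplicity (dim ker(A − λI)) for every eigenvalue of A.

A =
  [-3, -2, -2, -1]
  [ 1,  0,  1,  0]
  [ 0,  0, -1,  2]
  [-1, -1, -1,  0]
λ = -1: alg = 4, geom = 2

Step 1 — factor the characteristic polynomial to read off the algebraic multiplicities:
  χ_A(x) = (x + 1)^4

Step 2 — compute geometric multiplicities via the rank-nullity identity g(λ) = n − rank(A − λI):
  rank(A − (-1)·I) = 2, so dim ker(A − (-1)·I) = n − 2 = 2

Summary:
  λ = -1: algebraic multiplicity = 4, geometric multiplicity = 2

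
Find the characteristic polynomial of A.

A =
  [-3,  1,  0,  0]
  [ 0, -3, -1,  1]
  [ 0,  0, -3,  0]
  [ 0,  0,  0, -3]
x^4 + 12*x^3 + 54*x^2 + 108*x + 81

Expanding det(x·I − A) (e.g. by cofactor expansion or by noting that A is similar to its Jordan form J, which has the same characteristic polynomial as A) gives
  χ_A(x) = x^4 + 12*x^3 + 54*x^2 + 108*x + 81
which factors as (x + 3)^4. The eigenvalues (with algebraic multiplicities) are λ = -3 with multiplicity 4.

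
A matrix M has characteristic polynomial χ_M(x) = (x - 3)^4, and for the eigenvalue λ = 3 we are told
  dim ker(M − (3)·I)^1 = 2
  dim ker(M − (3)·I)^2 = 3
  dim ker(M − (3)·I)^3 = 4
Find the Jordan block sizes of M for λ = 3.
Block sizes for λ = 3: [3, 1]

From the dimensions of kernels of powers, the number of Jordan blocks of size at least j is d_j − d_{j−1} where d_j = dim ker(N^j) (with d_0 = 0). Computing the differences gives [2, 1, 1].
The number of blocks of size exactly k is (#blocks of size ≥ k) − (#blocks of size ≥ k + 1), so the partition is: 1 block(s) of size 1, 1 block(s) of size 3.
In nonincreasing order the block sizes are [3, 1].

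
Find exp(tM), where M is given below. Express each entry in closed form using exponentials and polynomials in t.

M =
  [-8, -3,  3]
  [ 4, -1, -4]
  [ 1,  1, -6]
e^{tM} =
  [-3*t*exp(-5*t) + exp(-5*t), -3*t*exp(-5*t), 3*t*exp(-5*t)]
  [4*t*exp(-5*t), 4*t*exp(-5*t) + exp(-5*t), -4*t*exp(-5*t)]
  [t*exp(-5*t), t*exp(-5*t), -t*exp(-5*t) + exp(-5*t)]

Strategy: write M = P · J · P⁻¹ where J is a Jordan canonical form, so e^{tM} = P · e^{tJ} · P⁻¹, and e^{tJ} can be computed block-by-block.

M has Jordan form
J =
  [-5,  1,  0]
  [ 0, -5,  0]
  [ 0,  0, -5]
(up to reordering of blocks).

Per-block formulas:
  For a 1×1 block at λ = -5: exp(t · [-5]) = [e^(-5t)].
  For a 2×2 Jordan block J_2(-5): exp(t · J_2(-5)) = e^(-5t)·(I + t·N), where N is the 2×2 nilpotent shift.

After assembling e^{tJ} and conjugating by P, we get:

e^{tM} =
  [-3*t*exp(-5*t) + exp(-5*t), -3*t*exp(-5*t), 3*t*exp(-5*t)]
  [4*t*exp(-5*t), 4*t*exp(-5*t) + exp(-5*t), -4*t*exp(-5*t)]
  [t*exp(-5*t), t*exp(-5*t), -t*exp(-5*t) + exp(-5*t)]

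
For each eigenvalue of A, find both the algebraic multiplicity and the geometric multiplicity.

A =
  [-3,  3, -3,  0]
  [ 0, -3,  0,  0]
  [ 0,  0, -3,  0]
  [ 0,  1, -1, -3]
λ = -3: alg = 4, geom = 3

Step 1 — factor the characteristic polynomial to read off the algebraic multiplicities:
  χ_A(x) = (x + 3)^4

Step 2 — compute geometric multiplicities via the rank-nullity identity g(λ) = n − rank(A − λI):
  rank(A − (-3)·I) = 1, so dim ker(A − (-3)·I) = n − 1 = 3

Summary:
  λ = -3: algebraic multiplicity = 4, geometric multiplicity = 3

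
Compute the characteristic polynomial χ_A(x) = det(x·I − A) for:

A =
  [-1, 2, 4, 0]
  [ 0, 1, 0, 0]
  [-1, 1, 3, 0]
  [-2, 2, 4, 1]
x^4 - 4*x^3 + 6*x^2 - 4*x + 1

Expanding det(x·I − A) (e.g. by cofactor expansion or by noting that A is similar to its Jordan form J, which has the same characteristic polynomial as A) gives
  χ_A(x) = x^4 - 4*x^3 + 6*x^2 - 4*x + 1
which factors as (x - 1)^4. The eigenvalues (with algebraic multiplicities) are λ = 1 with multiplicity 4.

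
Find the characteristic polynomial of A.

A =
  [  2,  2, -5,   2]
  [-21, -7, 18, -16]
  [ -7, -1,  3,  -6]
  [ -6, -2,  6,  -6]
x^4 + 8*x^3 + 24*x^2 + 32*x + 16

Expanding det(x·I − A) (e.g. by cofactor expansion or by noting that A is similar to its Jordan form J, which has the same characteristic polynomial as A) gives
  χ_A(x) = x^4 + 8*x^3 + 24*x^2 + 32*x + 16
which factors as (x + 2)^4. The eigenvalues (with algebraic multiplicities) are λ = -2 with multiplicity 4.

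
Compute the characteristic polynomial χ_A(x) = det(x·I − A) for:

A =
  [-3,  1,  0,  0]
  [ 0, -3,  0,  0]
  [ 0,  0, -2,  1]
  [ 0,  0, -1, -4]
x^4 + 12*x^3 + 54*x^2 + 108*x + 81

Expanding det(x·I − A) (e.g. by cofactor expansion or by noting that A is similar to its Jordan form J, which has the same characteristic polynomial as A) gives
  χ_A(x) = x^4 + 12*x^3 + 54*x^2 + 108*x + 81
which factors as (x + 3)^4. The eigenvalues (with algebraic multiplicities) are λ = -3 with multiplicity 4.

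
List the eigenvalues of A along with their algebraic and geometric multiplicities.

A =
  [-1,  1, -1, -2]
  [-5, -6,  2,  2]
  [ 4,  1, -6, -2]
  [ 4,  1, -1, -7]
λ = -5: alg = 4, geom = 2

Step 1 — factor the characteristic polynomial to read off the algebraic multiplicities:
  χ_A(x) = (x + 5)^4

Step 2 — compute geometric multiplicities via the rank-nullity identity g(λ) = n − rank(A − λI):
  rank(A − (-5)·I) = 2, so dim ker(A − (-5)·I) = n − 2 = 2

Summary:
  λ = -5: algebraic multiplicity = 4, geometric multiplicity = 2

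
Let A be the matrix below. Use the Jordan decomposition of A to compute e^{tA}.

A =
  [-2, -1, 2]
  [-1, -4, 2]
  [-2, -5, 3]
e^{tA} =
  [-t^2*exp(-t) - t*exp(-t) + exp(-t), -3*t^2*exp(-t) - t*exp(-t), 2*t^2*exp(-t) + 2*t*exp(-t)]
  [-t*exp(-t), -3*t*exp(-t) + exp(-t), 2*t*exp(-t)]
  [-t^2*exp(-t)/2 - 2*t*exp(-t), -3*t^2*exp(-t)/2 - 5*t*exp(-t), t^2*exp(-t) + 4*t*exp(-t) + exp(-t)]

Strategy: write A = P · J · P⁻¹ where J is a Jordan canonical form, so e^{tA} = P · e^{tJ} · P⁻¹, and e^{tJ} can be computed block-by-block.

A has Jordan form
J =
  [-1,  1,  0]
  [ 0, -1,  1]
  [ 0,  0, -1]
(up to reordering of blocks).

Per-block formulas:
  For a 3×3 Jordan block J_3(-1): exp(t · J_3(-1)) = e^(-1t)·(I + t·N + (t^2/2)·N^2), where N is the 3×3 nilpotent shift.

After assembling e^{tJ} and conjugating by P, we get:

e^{tA} =
  [-t^2*exp(-t) - t*exp(-t) + exp(-t), -3*t^2*exp(-t) - t*exp(-t), 2*t^2*exp(-t) + 2*t*exp(-t)]
  [-t*exp(-t), -3*t*exp(-t) + exp(-t), 2*t*exp(-t)]
  [-t^2*exp(-t)/2 - 2*t*exp(-t), -3*t^2*exp(-t)/2 - 5*t*exp(-t), t^2*exp(-t) + 4*t*exp(-t) + exp(-t)]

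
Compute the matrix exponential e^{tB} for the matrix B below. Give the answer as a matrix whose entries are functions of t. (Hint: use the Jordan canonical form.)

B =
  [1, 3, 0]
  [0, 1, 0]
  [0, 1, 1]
e^{tB} =
  [exp(t), 3*t*exp(t), 0]
  [0, exp(t), 0]
  [0, t*exp(t), exp(t)]

Strategy: write B = P · J · P⁻¹ where J is a Jordan canonical form, so e^{tB} = P · e^{tJ} · P⁻¹, and e^{tJ} can be computed block-by-block.

B has Jordan form
J =
  [1, 1, 0]
  [0, 1, 0]
  [0, 0, 1]
(up to reordering of blocks).

Per-block formulas:
  For a 1×1 block at λ = 1: exp(t · [1]) = [e^(1t)].
  For a 2×2 Jordan block J_2(1): exp(t · J_2(1)) = e^(1t)·(I + t·N), where N is the 2×2 nilpotent shift.

After assembling e^{tJ} and conjugating by P, we get:

e^{tB} =
  [exp(t), 3*t*exp(t), 0]
  [0, exp(t), 0]
  [0, t*exp(t), exp(t)]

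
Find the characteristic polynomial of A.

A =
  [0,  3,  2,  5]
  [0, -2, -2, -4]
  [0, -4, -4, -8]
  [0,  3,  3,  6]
x^4

Expanding det(x·I − A) (e.g. by cofactor expansion or by noting that A is similar to its Jordan form J, which has the same characteristic polynomial as A) gives
  χ_A(x) = x^4
which factors as x^4. The eigenvalues (with algebraic multiplicities) are λ = 0 with multiplicity 4.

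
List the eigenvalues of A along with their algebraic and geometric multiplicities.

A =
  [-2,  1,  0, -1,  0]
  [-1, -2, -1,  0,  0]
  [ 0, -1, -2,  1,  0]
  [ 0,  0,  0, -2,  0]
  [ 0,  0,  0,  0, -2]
λ = -2: alg = 5, geom = 3

Step 1 — factor the characteristic polynomial to read off the algebraic multiplicities:
  χ_A(x) = (x + 2)^5

Step 2 — compute geometric multiplicities via the rank-nullity identity g(λ) = n − rank(A − λI):
  rank(A − (-2)·I) = 2, so dim ker(A − (-2)·I) = n − 2 = 3

Summary:
  λ = -2: algebraic multiplicity = 5, geometric multiplicity = 3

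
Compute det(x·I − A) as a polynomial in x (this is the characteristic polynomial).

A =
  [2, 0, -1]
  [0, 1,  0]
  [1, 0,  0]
x^3 - 3*x^2 + 3*x - 1

Expanding det(x·I − A) (e.g. by cofactor expansion or by noting that A is similar to its Jordan form J, which has the same characteristic polynomial as A) gives
  χ_A(x) = x^3 - 3*x^2 + 3*x - 1
which factors as (x - 1)^3. The eigenvalues (with algebraic multiplicities) are λ = 1 with multiplicity 3.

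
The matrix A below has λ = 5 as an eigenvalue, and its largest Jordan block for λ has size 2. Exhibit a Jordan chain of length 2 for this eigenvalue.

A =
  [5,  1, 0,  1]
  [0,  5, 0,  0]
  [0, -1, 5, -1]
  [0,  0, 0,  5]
A Jordan chain for λ = 5 of length 2:
v_1 = (1, 0, -1, 0)ᵀ
v_2 = (0, 1, 0, 0)ᵀ

Let N = A − (5)·I. We want v_2 with N^2 v_2 = 0 but N^1 v_2 ≠ 0; then v_{j-1} := N · v_j for j = 2, …, 2.

Pick v_2 = (0, 1, 0, 0)ᵀ.
Then v_1 = N · v_2 = (1, 0, -1, 0)ᵀ.

Sanity check: (A − (5)·I) v_1 = (0, 0, 0, 0)ᵀ = 0. ✓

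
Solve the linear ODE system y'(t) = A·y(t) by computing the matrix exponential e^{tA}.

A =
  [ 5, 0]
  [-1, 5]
e^{tA} =
  [exp(5*t), 0]
  [-t*exp(5*t), exp(5*t)]

Strategy: write A = P · J · P⁻¹ where J is a Jordan canonical form, so e^{tA} = P · e^{tJ} · P⁻¹, and e^{tJ} can be computed block-by-block.

A has Jordan form
J =
  [5, 1]
  [0, 5]
(up to reordering of blocks).

Per-block formulas:
  For a 2×2 Jordan block J_2(5): exp(t · J_2(5)) = e^(5t)·(I + t·N), where N is the 2×2 nilpotent shift.

After assembling e^{tJ} and conjugating by P, we get:

e^{tA} =
  [exp(5*t), 0]
  [-t*exp(5*t), exp(5*t)]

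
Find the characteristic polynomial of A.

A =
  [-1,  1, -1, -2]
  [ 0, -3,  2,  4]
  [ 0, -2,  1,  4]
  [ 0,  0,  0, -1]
x^4 + 4*x^3 + 6*x^2 + 4*x + 1

Expanding det(x·I − A) (e.g. by cofactor expansion or by noting that A is similar to its Jordan form J, which has the same characteristic polynomial as A) gives
  χ_A(x) = x^4 + 4*x^3 + 6*x^2 + 4*x + 1
which factors as (x + 1)^4. The eigenvalues (with algebraic multiplicities) are λ = -1 with multiplicity 4.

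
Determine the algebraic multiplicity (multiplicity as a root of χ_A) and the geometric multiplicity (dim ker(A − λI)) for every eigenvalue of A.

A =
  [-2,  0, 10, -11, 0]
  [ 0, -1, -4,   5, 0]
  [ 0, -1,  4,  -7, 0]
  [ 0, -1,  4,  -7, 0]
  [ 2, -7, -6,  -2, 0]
λ = -2: alg = 3, geom = 1; λ = 0: alg = 2, geom = 2

Step 1 — factor the characteristic polynomial to read off the algebraic multiplicities:
  χ_A(x) = x^2*(x + 2)^3

Step 2 — compute geometric multiplicities via the rank-nullity identity g(λ) = n − rank(A − λI):
  rank(A − (-2)·I) = 4, so dim ker(A − (-2)·I) = n − 4 = 1
  rank(A − (0)·I) = 3, so dim ker(A − (0)·I) = n − 3 = 2

Summary:
  λ = -2: algebraic multiplicity = 3, geometric multiplicity = 1
  λ = 0: algebraic multiplicity = 2, geometric multiplicity = 2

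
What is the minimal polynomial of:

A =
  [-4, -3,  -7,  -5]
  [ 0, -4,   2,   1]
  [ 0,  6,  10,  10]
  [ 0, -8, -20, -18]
x^3 + 12*x^2 + 48*x + 64

The characteristic polynomial is χ_A(x) = (x + 4)^4, so the eigenvalues are known. The minimal polynomial is
  m_A(x) = Π_λ (x − λ)^{k_λ}
where k_λ is the size of the *largest* Jordan block for λ (equivalently, the smallest k with (A − λI)^k v = 0 for every generalised eigenvector v of λ).

  λ = -4: largest Jordan block has size 3, contributing (x + 4)^3

So m_A(x) = (x + 4)^3 = x^3 + 12*x^2 + 48*x + 64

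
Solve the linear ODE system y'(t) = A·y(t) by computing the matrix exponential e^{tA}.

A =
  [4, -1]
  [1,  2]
e^{tA} =
  [t*exp(3*t) + exp(3*t), -t*exp(3*t)]
  [t*exp(3*t), -t*exp(3*t) + exp(3*t)]

Strategy: write A = P · J · P⁻¹ where J is a Jordan canonical form, so e^{tA} = P · e^{tJ} · P⁻¹, and e^{tJ} can be computed block-by-block.

A has Jordan form
J =
  [3, 1]
  [0, 3]
(up to reordering of blocks).

Per-block formulas:
  For a 2×2 Jordan block J_2(3): exp(t · J_2(3)) = e^(3t)·(I + t·N), where N is the 2×2 nilpotent shift.

After assembling e^{tJ} and conjugating by P, we get:

e^{tA} =
  [t*exp(3*t) + exp(3*t), -t*exp(3*t)]
  [t*exp(3*t), -t*exp(3*t) + exp(3*t)]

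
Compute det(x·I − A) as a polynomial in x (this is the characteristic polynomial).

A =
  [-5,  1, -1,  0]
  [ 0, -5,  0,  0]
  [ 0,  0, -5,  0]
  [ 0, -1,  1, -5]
x^4 + 20*x^3 + 150*x^2 + 500*x + 625

Expanding det(x·I − A) (e.g. by cofactor expansion or by noting that A is similar to its Jordan form J, which has the same characteristic polynomial as A) gives
  χ_A(x) = x^4 + 20*x^3 + 150*x^2 + 500*x + 625
which factors as (x + 5)^4. The eigenvalues (with algebraic multiplicities) are λ = -5 with multiplicity 4.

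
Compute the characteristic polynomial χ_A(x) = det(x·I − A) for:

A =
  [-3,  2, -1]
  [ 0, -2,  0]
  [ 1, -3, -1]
x^3 + 6*x^2 + 12*x + 8

Expanding det(x·I − A) (e.g. by cofactor expansion or by noting that A is similar to its Jordan form J, which has the same characteristic polynomial as A) gives
  χ_A(x) = x^3 + 6*x^2 + 12*x + 8
which factors as (x + 2)^3. The eigenvalues (with algebraic multiplicities) are λ = -2 with multiplicity 3.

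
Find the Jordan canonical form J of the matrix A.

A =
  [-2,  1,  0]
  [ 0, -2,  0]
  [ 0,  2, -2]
J_2(-2) ⊕ J_1(-2)

The characteristic polynomial is
  det(x·I − A) = x^3 + 6*x^2 + 12*x + 8 = (x + 2)^3

Eigenvalues and multiplicities (the geometric multiplicity of λ is n − rank(A − λI), which equals the number of Jordan blocks for λ):
  λ = -2: algebraic multiplicity = 3, geometric multiplicity = 2

Determining the block sizes for each eigenvalue:
  λ = -2: 2 blocks summing to 3 forces exactly one block of size 2 and the rest size 1 → block sizes [2, 1]

Assembling the blocks gives a Jordan form
J =
  [-2,  1,  0]
  [ 0, -2,  0]
  [ 0,  0, -2]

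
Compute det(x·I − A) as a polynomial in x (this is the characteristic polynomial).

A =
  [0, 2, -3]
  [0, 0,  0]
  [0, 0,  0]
x^3

Expanding det(x·I − A) (e.g. by cofactor expansion or by noting that A is similar to its Jordan form J, which has the same characteristic polynomial as A) gives
  χ_A(x) = x^3
which factors as x^3. The eigenvalues (with algebraic multiplicities) are λ = 0 with multiplicity 3.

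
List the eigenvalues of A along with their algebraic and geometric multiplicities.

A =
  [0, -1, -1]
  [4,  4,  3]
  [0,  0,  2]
λ = 2: alg = 3, geom = 1

Step 1 — factor the characteristic polynomial to read off the algebraic multiplicities:
  χ_A(x) = (x - 2)^3

Step 2 — compute geometric multiplicities via the rank-nullity identity g(λ) = n − rank(A − λI):
  rank(A − (2)·I) = 2, so dim ker(A − (2)·I) = n − 2 = 1

Summary:
  λ = 2: algebraic multiplicity = 3, geometric multiplicity = 1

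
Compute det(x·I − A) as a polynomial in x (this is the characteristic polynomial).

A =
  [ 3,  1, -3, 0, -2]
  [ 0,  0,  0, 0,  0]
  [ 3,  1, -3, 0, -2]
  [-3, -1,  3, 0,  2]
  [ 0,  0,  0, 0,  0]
x^5

Expanding det(x·I − A) (e.g. by cofactor expansion or by noting that A is similar to its Jordan form J, which has the same characteristic polynomial as A) gives
  χ_A(x) = x^5
which factors as x^5. The eigenvalues (with algebraic multiplicities) are λ = 0 with multiplicity 5.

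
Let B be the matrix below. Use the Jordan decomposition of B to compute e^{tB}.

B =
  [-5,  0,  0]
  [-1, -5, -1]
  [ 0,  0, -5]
e^{tB} =
  [exp(-5*t), 0, 0]
  [-t*exp(-5*t), exp(-5*t), -t*exp(-5*t)]
  [0, 0, exp(-5*t)]

Strategy: write B = P · J · P⁻¹ where J is a Jordan canonical form, so e^{tB} = P · e^{tJ} · P⁻¹, and e^{tJ} can be computed block-by-block.

B has Jordan form
J =
  [-5,  1,  0]
  [ 0, -5,  0]
  [ 0,  0, -5]
(up to reordering of blocks).

Per-block formulas:
  For a 1×1 block at λ = -5: exp(t · [-5]) = [e^(-5t)].
  For a 2×2 Jordan block J_2(-5): exp(t · J_2(-5)) = e^(-5t)·(I + t·N), where N is the 2×2 nilpotent shift.

After assembling e^{tJ} and conjugating by P, we get:

e^{tB} =
  [exp(-5*t), 0, 0]
  [-t*exp(-5*t), exp(-5*t), -t*exp(-5*t)]
  [0, 0, exp(-5*t)]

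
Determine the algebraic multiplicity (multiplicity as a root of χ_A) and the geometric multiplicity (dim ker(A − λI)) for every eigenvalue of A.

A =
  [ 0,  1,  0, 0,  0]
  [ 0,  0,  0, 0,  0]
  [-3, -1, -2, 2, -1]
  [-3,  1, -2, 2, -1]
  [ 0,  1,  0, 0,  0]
λ = 0: alg = 5, geom = 3

Step 1 — factor the characteristic polynomial to read off the algebraic multiplicities:
  χ_A(x) = x^5

Step 2 — compute geometric multiplicities via the rank-nullity identity g(λ) = n − rank(A − λI):
  rank(A − (0)·I) = 2, so dim ker(A − (0)·I) = n − 2 = 3

Summary:
  λ = 0: algebraic multiplicity = 5, geometric multiplicity = 3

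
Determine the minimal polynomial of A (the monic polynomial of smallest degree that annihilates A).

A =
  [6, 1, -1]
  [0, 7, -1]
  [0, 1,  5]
x^2 - 12*x + 36

The characteristic polynomial is χ_A(x) = (x - 6)^3, so the eigenvalues are known. The minimal polynomial is
  m_A(x) = Π_λ (x − λ)^{k_λ}
where k_λ is the size of the *largest* Jordan block for λ (equivalently, the smallest k with (A − λI)^k v = 0 for every generalised eigenvector v of λ).

  λ = 6: largest Jordan block has size 2, contributing (x − 6)^2

So m_A(x) = (x - 6)^2 = x^2 - 12*x + 36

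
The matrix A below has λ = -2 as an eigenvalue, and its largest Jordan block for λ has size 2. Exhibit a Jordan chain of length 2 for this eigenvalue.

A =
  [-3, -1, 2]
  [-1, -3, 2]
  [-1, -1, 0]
A Jordan chain for λ = -2 of length 2:
v_1 = (-1, -1, -1)ᵀ
v_2 = (1, 0, 0)ᵀ

Let N = A − (-2)·I. We want v_2 with N^2 v_2 = 0 but N^1 v_2 ≠ 0; then v_{j-1} := N · v_j for j = 2, …, 2.

Pick v_2 = (1, 0, 0)ᵀ.
Then v_1 = N · v_2 = (-1, -1, -1)ᵀ.

Sanity check: (A − (-2)·I) v_1 = (0, 0, 0)ᵀ = 0. ✓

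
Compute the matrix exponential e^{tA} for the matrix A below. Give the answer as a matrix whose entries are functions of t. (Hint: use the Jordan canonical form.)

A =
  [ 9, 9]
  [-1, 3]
e^{tA} =
  [3*t*exp(6*t) + exp(6*t), 9*t*exp(6*t)]
  [-t*exp(6*t), -3*t*exp(6*t) + exp(6*t)]

Strategy: write A = P · J · P⁻¹ where J is a Jordan canonical form, so e^{tA} = P · e^{tJ} · P⁻¹, and e^{tJ} can be computed block-by-block.

A has Jordan form
J =
  [6, 1]
  [0, 6]
(up to reordering of blocks).

Per-block formulas:
  For a 2×2 Jordan block J_2(6): exp(t · J_2(6)) = e^(6t)·(I + t·N), where N is the 2×2 nilpotent shift.

After assembling e^{tJ} and conjugating by P, we get:

e^{tA} =
  [3*t*exp(6*t) + exp(6*t), 9*t*exp(6*t)]
  [-t*exp(6*t), -3*t*exp(6*t) + exp(6*t)]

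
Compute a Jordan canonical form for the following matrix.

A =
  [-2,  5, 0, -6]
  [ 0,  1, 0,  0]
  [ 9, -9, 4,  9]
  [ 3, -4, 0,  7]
J_2(1) ⊕ J_1(4) ⊕ J_1(4)

The characteristic polynomial is
  det(x·I − A) = x^4 - 10*x^3 + 33*x^2 - 40*x + 16 = (x - 4)^2*(x - 1)^2

Eigenvalues and multiplicities (the geometric multiplicity of λ is n − rank(A − λI), which equals the number of Jordan blocks for λ):
  λ = 1: algebraic multiplicity = 2, geometric multiplicity = 1
  λ = 4: algebraic multiplicity = 2, geometric multiplicity = 2

Determining the block sizes for each eigenvalue:
  λ = 1: one block (gm = 1), so the single block has size am = 2 → block sizes [2]
  λ = 4: gm = am = 2, so every block has size 1 → block sizes [1, 1]

Assembling the blocks gives a Jordan form
J =
  [1, 1, 0, 0]
  [0, 1, 0, 0]
  [0, 0, 4, 0]
  [0, 0, 0, 4]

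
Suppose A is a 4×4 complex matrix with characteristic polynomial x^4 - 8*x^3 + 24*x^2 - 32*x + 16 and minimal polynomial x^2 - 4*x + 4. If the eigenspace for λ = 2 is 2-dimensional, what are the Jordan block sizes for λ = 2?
Block sizes for λ = 2: [2, 2]

Step 1 — from the characteristic polynomial, algebraic multiplicity of λ = 2 is 4. From dim ker(A − (2)·I) = 2, there are exactly 2 Jordan blocks for λ = 2.
Step 2 — from the minimal polynomial, the factor (x − 2)^2 tells us the largest block for λ = 2 has size 2.
Step 3 — with total size 4, 2 blocks, and largest block 2, the block sizes (in nonincreasing order) are [2, 2].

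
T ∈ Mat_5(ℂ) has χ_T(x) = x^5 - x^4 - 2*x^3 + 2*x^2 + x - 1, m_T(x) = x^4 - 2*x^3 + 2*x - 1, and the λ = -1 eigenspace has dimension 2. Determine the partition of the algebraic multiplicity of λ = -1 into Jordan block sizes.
Block sizes for λ = -1: [1, 1]

Step 1 — from the characteristic polynomial, algebraic multiplicity of λ = -1 is 2. From dim ker(T − (-1)·I) = 2, there are exactly 2 Jordan blocks for λ = -1.
Step 2 — from the minimal polynomial, the factor (x + 1) tells us the largest block for λ = -1 has size 1.
Step 3 — with total size 2, 2 blocks, and largest block 1, the block sizes (in nonincreasing order) are [1, 1].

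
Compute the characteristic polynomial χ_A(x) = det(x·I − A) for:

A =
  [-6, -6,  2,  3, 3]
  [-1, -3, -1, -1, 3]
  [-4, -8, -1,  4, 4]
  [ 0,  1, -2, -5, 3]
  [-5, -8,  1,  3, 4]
x^5 + 11*x^4 + 46*x^3 + 90*x^2 + 81*x + 27

Expanding det(x·I − A) (e.g. by cofactor expansion or by noting that A is similar to its Jordan form J, which has the same characteristic polynomial as A) gives
  χ_A(x) = x^5 + 11*x^4 + 46*x^3 + 90*x^2 + 81*x + 27
which factors as (x + 1)^2*(x + 3)^3. The eigenvalues (with algebraic multiplicities) are λ = -3 with multiplicity 3, λ = -1 with multiplicity 2.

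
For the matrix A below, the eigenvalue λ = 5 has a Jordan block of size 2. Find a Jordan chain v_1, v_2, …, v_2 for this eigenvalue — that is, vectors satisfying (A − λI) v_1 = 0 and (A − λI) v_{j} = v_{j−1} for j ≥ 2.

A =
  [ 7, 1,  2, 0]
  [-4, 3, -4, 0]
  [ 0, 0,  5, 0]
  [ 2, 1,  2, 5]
A Jordan chain for λ = 5 of length 2:
v_1 = (2, -4, 0, 2)ᵀ
v_2 = (1, 0, 0, 0)ᵀ

Let N = A − (5)·I. We want v_2 with N^2 v_2 = 0 but N^1 v_2 ≠ 0; then v_{j-1} := N · v_j for j = 2, …, 2.

Pick v_2 = (1, 0, 0, 0)ᵀ.
Then v_1 = N · v_2 = (2, -4, 0, 2)ᵀ.

Sanity check: (A − (5)·I) v_1 = (0, 0, 0, 0)ᵀ = 0. ✓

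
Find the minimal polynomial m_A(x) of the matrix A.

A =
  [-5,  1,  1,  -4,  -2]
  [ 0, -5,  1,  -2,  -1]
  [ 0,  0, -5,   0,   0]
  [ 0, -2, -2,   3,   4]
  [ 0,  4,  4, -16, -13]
x^3 + 15*x^2 + 75*x + 125

The characteristic polynomial is χ_A(x) = (x + 5)^5, so the eigenvalues are known. The minimal polynomial is
  m_A(x) = Π_λ (x − λ)^{k_λ}
where k_λ is the size of the *largest* Jordan block for λ (equivalently, the smallest k with (A − λI)^k v = 0 for every generalised eigenvector v of λ).

  λ = -5: largest Jordan block has size 3, contributing (x + 5)^3

So m_A(x) = (x + 5)^3 = x^3 + 15*x^2 + 75*x + 125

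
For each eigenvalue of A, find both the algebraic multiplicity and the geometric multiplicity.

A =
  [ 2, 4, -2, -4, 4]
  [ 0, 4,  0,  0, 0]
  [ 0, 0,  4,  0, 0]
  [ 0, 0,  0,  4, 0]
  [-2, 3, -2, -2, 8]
λ = 4: alg = 4, geom = 3; λ = 6: alg = 1, geom = 1

Step 1 — factor the characteristic polynomial to read off the algebraic multiplicities:
  χ_A(x) = (x - 6)*(x - 4)^4

Step 2 — compute geometric multiplicities via the rank-nullity identity g(λ) = n − rank(A − λI):
  rank(A − (4)·I) = 2, so dim ker(A − (4)·I) = n − 2 = 3
  rank(A − (6)·I) = 4, so dim ker(A − (6)·I) = n − 4 = 1

Summary:
  λ = 4: algebraic multiplicity = 4, geometric multiplicity = 3
  λ = 6: algebraic multiplicity = 1, geometric multiplicity = 1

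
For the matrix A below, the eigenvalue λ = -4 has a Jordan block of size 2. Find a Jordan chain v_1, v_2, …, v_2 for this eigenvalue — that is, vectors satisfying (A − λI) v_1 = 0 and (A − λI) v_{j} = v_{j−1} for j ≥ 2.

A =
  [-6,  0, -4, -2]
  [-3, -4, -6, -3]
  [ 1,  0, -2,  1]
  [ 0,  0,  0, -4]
A Jordan chain for λ = -4 of length 2:
v_1 = (-2, -3, 1, 0)ᵀ
v_2 = (1, 0, 0, 0)ᵀ

Let N = A − (-4)·I. We want v_2 with N^2 v_2 = 0 but N^1 v_2 ≠ 0; then v_{j-1} := N · v_j for j = 2, …, 2.

Pick v_2 = (1, 0, 0, 0)ᵀ.
Then v_1 = N · v_2 = (-2, -3, 1, 0)ᵀ.

Sanity check: (A − (-4)·I) v_1 = (0, 0, 0, 0)ᵀ = 0. ✓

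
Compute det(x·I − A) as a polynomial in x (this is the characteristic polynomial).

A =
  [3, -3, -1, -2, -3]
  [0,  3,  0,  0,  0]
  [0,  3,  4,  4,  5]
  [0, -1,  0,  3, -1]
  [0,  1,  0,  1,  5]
x^5 - 18*x^4 + 129*x^3 - 460*x^2 + 816*x - 576

Expanding det(x·I − A) (e.g. by cofactor expansion or by noting that A is similar to its Jordan form J, which has the same characteristic polynomial as A) gives
  χ_A(x) = x^5 - 18*x^4 + 129*x^3 - 460*x^2 + 816*x - 576
which factors as (x - 4)^3*(x - 3)^2. The eigenvalues (with algebraic multiplicities) are λ = 3 with multiplicity 2, λ = 4 with multiplicity 3.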